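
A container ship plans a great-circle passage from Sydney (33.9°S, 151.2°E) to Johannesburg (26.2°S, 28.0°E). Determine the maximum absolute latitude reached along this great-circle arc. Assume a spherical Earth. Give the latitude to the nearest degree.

The great circle lies in the plane with unit normal n̂ = (p₁ × p₂)/|p₁ × p₂|.
Here n̂_z ≈ -0.631; the vertex latitude is φ_max = arccos|n̂_z| ≈ 50.8°.
Check via Clairaut: cos φ_max = |cos φ₁| · sin C = cos(33.9°)·sin(130.5°) ≈ 0.631, again giving ≈ 50.8°.

≈ 51°S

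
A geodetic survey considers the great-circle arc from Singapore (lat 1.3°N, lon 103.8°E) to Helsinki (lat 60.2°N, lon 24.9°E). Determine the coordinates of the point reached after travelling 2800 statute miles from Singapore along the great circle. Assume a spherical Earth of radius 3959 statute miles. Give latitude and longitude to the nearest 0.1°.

≈ lat 35.7°N, lon 80.7°E

Convert each endpoint to a unit vector on the sphere (x = cos φ cos λ, y = cos φ sin λ, z = sin φ).
The central angle between the endpoints is δ = arccos(p₁·p₂) ≈ 1.455 rad (83.4°). The total great-circle distance is δ·R ≈ 1.455 × 3959 ≈ 5761 mi, so the target fraction is f = 2800/5761 ≈ 0.486.
Interpolate at f ≈ 0.486 with slerp weights a = sin((1−f)δ)/sin δ ≈ 0.685, b = sin(fδ)/sin δ ≈ 0.654.
p = a·p₁ + b·p₂ ≈ (0.132, 0.802, 0.583); φ = arcsin(p_z) ≈ 35.67°, λ = atan2(p_y, p_x) ≈ 80.68°.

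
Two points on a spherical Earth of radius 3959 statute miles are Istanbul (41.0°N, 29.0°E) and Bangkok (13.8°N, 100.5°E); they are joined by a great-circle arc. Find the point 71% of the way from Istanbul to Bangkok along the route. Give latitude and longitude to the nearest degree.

From cos δ = sin φ₁ sin φ₂ + cos φ₁ cos φ₂ cos Δλ, the central angle is δ ≈ 1.171 rad (67.1°).
Interpolate at f = 0.71 with slerp weights a = sin((1−f)δ)/sin δ ≈ 0.362, b = sin(fδ)/sin δ ≈ 0.802.
p = a·p₁ + b·p₂ ≈ (0.097, 0.898, 0.429); φ = arcsin(p_z) ≈ 25.38°, λ = atan2(p_y, p_x) ≈ 83.85°.

≈ (25°N, 84°E)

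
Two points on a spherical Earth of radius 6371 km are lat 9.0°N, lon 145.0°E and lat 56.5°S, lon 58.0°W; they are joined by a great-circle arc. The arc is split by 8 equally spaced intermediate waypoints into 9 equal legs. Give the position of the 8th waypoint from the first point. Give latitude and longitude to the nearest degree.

Write both endpoints as unit vectors p₁, p₂ with components (cos φ cos λ, cos φ sin λ, sin φ).
The central angle between the endpoints is δ = arccos(p₁·p₂) ≈ 2.255 rad (129.2°).
Interpolate at f = 8/9 with slerp weights a = sin((1−f)δ)/sin δ ≈ 0.320, b = sin(fδ)/sin δ ≈ 1.171.
p = a·p₁ + b·p₂ ≈ (0.084, -0.367, -0.927); φ = arcsin(p_z) ≈ -67.90°, λ = atan2(p_y, p_x) ≈ -77.16°.

≈ lat 68°S, lon 77°W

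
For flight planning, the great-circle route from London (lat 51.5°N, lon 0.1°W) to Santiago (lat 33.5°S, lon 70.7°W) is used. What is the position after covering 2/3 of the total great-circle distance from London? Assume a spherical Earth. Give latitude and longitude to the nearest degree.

From cos δ = sin φ₁ sin φ₂ + cos φ₁ cos φ₂ cos Δλ, the central angle is δ ≈ 1.833 rad (105.0°).
Interpolate at f = 2/3 with slerp weights a = sin((1−f)δ)/sin δ ≈ 0.594, b = sin(fδ)/sin δ ≈ 0.973.
p = a·p₁ + b·p₂ ≈ (0.638, -0.767, -0.072); φ = arcsin(p_z) ≈ -4.14°, λ = atan2(p_y, p_x) ≈ -50.23°.

≈ lat 4°S, lon 50°W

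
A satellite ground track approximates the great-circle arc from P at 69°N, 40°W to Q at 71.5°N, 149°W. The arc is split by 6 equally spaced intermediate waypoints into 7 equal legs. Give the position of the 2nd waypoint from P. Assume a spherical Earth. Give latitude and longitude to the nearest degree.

≈ 76°N, 61°W

The haversine formula gives a central angle δ ≈ 0.558 rad (32.0°) between the endpoints.
Interpolate at f = 2/7 with slerp weights a = sin((1−f)δ)/sin δ ≈ 0.733, b = sin(fδ)/sin δ ≈ 0.300.
p = a·p₁ + b·p₂ ≈ (0.120, -0.218, 0.969); φ = arcsin(p_z) ≈ 75.61°, λ = atan2(p_y, p_x) ≈ -61.22°.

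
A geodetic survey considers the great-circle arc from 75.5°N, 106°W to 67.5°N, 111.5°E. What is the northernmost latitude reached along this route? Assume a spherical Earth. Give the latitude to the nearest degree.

≈ 84°N

The great circle lies in the plane with unit normal n̂ = (p₁ × p₂)/|p₁ × p₂|.
Here n̂_z ≈ -0.102; the vertex latitude is φ_max = arccos|n̂_z| ≈ 84.2°.
Check via Clairaut: cos φ_max = |cos φ₁| · sin C = cos(75.5°)·sin(23.9°) ≈ 0.102, again giving ≈ 84.2°.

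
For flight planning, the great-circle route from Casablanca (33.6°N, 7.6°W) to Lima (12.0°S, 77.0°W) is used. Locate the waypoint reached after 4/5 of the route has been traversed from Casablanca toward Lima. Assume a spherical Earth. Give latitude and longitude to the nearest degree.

≈ 2°S, 64°W

Convert each endpoint to a unit vector on the sphere (x = cos φ cos λ, y = cos φ sin λ, z = sin φ).
The central angle between the endpoints is δ = arccos(p₁·p₂) ≈ 1.398 rad (80.1°).
Interpolate at f = 4/5 with slerp weights a = sin((1−f)δ)/sin δ ≈ 0.280, b = sin(fδ)/sin δ ≈ 0.913.
p = a·p₁ + b·p₂ ≈ (0.432, -0.901, -0.035); φ = arcsin(p_z) ≈ -1.99°, λ = atan2(p_y, p_x) ≈ -64.37°.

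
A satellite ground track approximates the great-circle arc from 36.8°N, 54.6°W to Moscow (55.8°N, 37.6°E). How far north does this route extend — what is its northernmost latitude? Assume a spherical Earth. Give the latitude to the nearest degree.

The great circle lies in the plane with unit normal n̂ = (p₁ × p₂)/|p₁ × p₂|.
Here n̂_z ≈ +0.512; the vertex latitude is φ_max = arccos|n̂_z| ≈ 59.2°.
Check via Clairaut: cos φ_max = |cos φ₁| · sin C = cos(36.8°)·sin(39.8°) ≈ 0.512, again giving ≈ 59.2°.

≈ 59°N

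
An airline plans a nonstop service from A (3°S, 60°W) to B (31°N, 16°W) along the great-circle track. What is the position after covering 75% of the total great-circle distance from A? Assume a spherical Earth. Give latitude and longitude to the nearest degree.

Write both endpoints as unit vectors p₁, p₂ with components (cos φ cos λ, cos φ sin λ, sin φ).
The central angle between the endpoints is δ = arccos(p₁·p₂) ≈ 0.941 rad (53.9°).
Interpolate at f = 0.75 with slerp weights a = sin((1−f)δ)/sin δ ≈ 0.288, b = sin(fδ)/sin δ ≈ 0.803.
p = a·p₁ + b·p₂ ≈ (0.805, -0.439, 0.398); φ = arcsin(p_z) ≈ 23.47°, λ = atan2(p_y, p_x) ≈ -28.60°.

≈ (23°N, 29°W)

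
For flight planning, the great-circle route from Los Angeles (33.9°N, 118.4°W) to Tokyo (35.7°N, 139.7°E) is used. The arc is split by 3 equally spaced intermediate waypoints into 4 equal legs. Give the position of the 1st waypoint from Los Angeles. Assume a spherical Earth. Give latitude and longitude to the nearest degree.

From cos δ = sin φ₁ sin φ₂ + cos φ₁ cos φ₂ cos Δλ, the central angle is δ ≈ 1.383 rad (79.3°).
Interpolate at f = 1/4 with slerp weights a = sin((1−f)δ)/sin δ ≈ 0.876, b = sin(fδ)/sin δ ≈ 0.345.
p = a·p₁ + b·p₂ ≈ (-0.560, -0.459, 0.690); φ = arcsin(p_z) ≈ 43.64°, λ = atan2(p_y, p_x) ≈ -140.66°.

≈ 44°N, 141°W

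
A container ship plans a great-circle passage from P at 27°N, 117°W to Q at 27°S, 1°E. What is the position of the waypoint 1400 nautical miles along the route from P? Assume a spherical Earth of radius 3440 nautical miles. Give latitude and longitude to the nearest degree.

≈ 19°N, 93°W

Write both endpoints as unit vectors p₁, p₂ with components (cos φ cos λ, cos φ sin λ, sin φ).
The central angle between the endpoints is δ = arccos(p₁·p₂) ≈ 2.188 rad (125.4°). The total great-circle distance is δ·R ≈ 2.188 × 3440 ≈ 7527 nmi, so the target fraction is f = 1400/7527 ≈ 0.186.
Interpolate at f ≈ 0.186 with slerp weights a = sin((1−f)δ)/sin δ ≈ 1.199, b = sin(fδ)/sin δ ≈ 0.485.
p = a·p₁ + b·p₂ ≈ (-0.053, -0.945, 0.324); φ = arcsin(p_z) ≈ 18.91°, λ = atan2(p_y, p_x) ≈ -93.19°.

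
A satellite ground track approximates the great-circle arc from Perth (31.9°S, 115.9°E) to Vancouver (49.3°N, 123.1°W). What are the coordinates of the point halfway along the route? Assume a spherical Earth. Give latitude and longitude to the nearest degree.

The haversine formula gives a central angle δ ≈ 2.326 rad (133.3°) between the endpoints.
Interpolate at f = 1/2 with slerp weights a = sin((1−f)δ)/sin δ ≈ 1.261, b = sin(fδ)/sin δ ≈ 1.261.
p = a·p₁ + b·p₂ ≈ (-0.917, 0.274, 0.290); φ = arcsin(p_z) ≈ 16.84°, λ = atan2(p_y, p_x) ≈ 163.35°.

≈ (17°N, 163°E)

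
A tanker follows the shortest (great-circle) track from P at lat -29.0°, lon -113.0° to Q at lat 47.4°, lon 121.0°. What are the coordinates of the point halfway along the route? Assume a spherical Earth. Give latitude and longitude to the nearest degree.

The haversine formula gives a central angle δ ≈ 2.353 rad (134.8°) between the endpoints.
Interpolate at f = 1/2 with slerp weights a = sin((1−f)δ)/sin δ ≈ 1.302, b = sin(fδ)/sin δ ≈ 1.302.
p = a·p₁ + b·p₂ ≈ (-0.899, -0.293, 0.327); φ = arcsin(p_z) ≈ 19.09°, λ = atan2(p_y, p_x) ≈ -161.96°.

≈ lat 19°, lon -162°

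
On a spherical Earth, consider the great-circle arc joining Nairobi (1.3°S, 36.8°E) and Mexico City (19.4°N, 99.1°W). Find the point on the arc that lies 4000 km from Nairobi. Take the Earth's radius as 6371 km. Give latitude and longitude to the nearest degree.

Write both endpoints as unit vectors p₁, p₂ with components (cos φ cos λ, cos φ sin λ, sin φ).
The central angle between the endpoints is δ = arccos(p₁·p₂) ≈ 2.325 rad (133.2°). The total great-circle distance is δ·R ≈ 2.325 × 6371 ≈ 14813 km, so the target fraction is f = 4000/14813 ≈ 0.270.
Interpolate at f ≈ 0.270 with slerp weights a = sin((1−f)δ)/sin δ ≈ 1.361, b = sin(fδ)/sin δ ≈ 0.806.
p = a·p₁ + b·p₂ ≈ (0.969, 0.065, 0.237); φ = arcsin(p_z) ≈ 13.70°, λ = atan2(p_y, p_x) ≈ 3.81°.

≈ (14°N, 4°E)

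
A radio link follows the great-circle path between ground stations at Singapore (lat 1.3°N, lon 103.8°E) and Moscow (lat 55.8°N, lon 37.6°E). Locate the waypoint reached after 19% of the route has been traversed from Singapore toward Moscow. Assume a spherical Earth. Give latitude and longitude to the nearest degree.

Convert each endpoint to a unit vector on the sphere (x = cos φ cos λ, y = cos φ sin λ, z = sin φ).
The central angle between the endpoints is δ = arccos(p₁·p₂) ≈ 1.323 rad (75.8°).
Interpolate at f = 0.19 with slerp weights a = sin((1−f)δ)/sin δ ≈ 0.906, b = sin(fδ)/sin δ ≈ 0.257.
p = a·p₁ + b·p₂ ≈ (-0.102, 0.967, 0.233); φ = arcsin(p_z) ≈ 13.46°, λ = atan2(p_y, p_x) ≈ 96.00°.

≈ lat 13°N, lon 96°E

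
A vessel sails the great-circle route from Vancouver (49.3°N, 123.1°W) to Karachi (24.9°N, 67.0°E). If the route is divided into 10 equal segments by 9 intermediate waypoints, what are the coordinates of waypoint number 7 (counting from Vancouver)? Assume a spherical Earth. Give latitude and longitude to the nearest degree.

≈ (56°N, 73°E)

Convert each endpoint to a unit vector on the sphere (x = cos φ cos λ, y = cos φ sin λ, z = sin φ).
The central angle between the endpoints is δ = arccos(p₁·p₂) ≈ 1.837 rad (105.3°).
Interpolate at f = 7/10 with slerp weights a = sin((1−f)δ)/sin δ ≈ 0.543, b = sin(fδ)/sin δ ≈ 0.995.
p = a·p₁ + b·p₂ ≈ (0.159, 0.534, 0.830); φ = arcsin(p_z) ≈ 56.13°, λ = atan2(p_y, p_x) ≈ 73.39°.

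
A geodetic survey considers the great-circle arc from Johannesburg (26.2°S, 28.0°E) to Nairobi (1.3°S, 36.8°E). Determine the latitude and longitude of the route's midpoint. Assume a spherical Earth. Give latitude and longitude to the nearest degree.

≈ 14°S, 33°E

The haversine formula gives a central angle δ ≈ 0.459 rad (26.3°) between the endpoints.
Interpolate at f = 1/2 with slerp weights a = sin((1−f)δ)/sin δ ≈ 0.513, b = sin(fδ)/sin δ ≈ 0.513.
p = a·p₁ + b·p₂ ≈ (0.818, 0.524, -0.238); φ = arcsin(p_z) ≈ -13.79°, λ = atan2(p_y, p_x) ≈ 32.64°.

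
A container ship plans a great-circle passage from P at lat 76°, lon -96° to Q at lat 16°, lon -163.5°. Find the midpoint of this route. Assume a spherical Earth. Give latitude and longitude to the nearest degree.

≈ lat 49°, lon -152°

The haversine formula gives a central angle δ ≈ 1.206 rad (69.1°) between the endpoints.
Interpolate at f = 1/2 with slerp weights a = sin((1−f)δ)/sin δ ≈ 0.607, b = sin(fδ)/sin δ ≈ 0.607.
p = a·p₁ + b·p₂ ≈ (-0.575, -0.312, 0.756); φ = arcsin(p_z) ≈ 49.15°, λ = atan2(p_y, p_x) ≈ -151.53°.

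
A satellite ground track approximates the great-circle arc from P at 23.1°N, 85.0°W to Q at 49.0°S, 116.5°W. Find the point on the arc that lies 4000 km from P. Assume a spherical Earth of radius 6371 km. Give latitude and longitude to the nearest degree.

Write both endpoints as unit vectors p₁, p₂ with components (cos φ cos λ, cos φ sin λ, sin φ).
The central angle between the endpoints is δ = arccos(p₁·p₂) ≈ 1.351 rad (77.4°). The total great-circle distance is δ·R ≈ 1.351 × 6371 ≈ 8605 km, so the target fraction is f = 4000/8605 ≈ 0.465.
Interpolate at f ≈ 0.465 with slerp weights a = sin((1−f)δ)/sin δ ≈ 0.678, b = sin(fδ)/sin δ ≈ 0.602.
p = a·p₁ + b·p₂ ≈ (-0.122, -0.975, -0.188); φ = arcsin(p_z) ≈ -10.86°, λ = atan2(p_y, p_x) ≈ -97.13°.

≈ 11°S, 97°W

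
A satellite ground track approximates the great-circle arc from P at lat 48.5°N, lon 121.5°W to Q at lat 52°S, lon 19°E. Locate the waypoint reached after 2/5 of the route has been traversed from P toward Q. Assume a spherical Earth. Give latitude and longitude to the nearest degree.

Convert each endpoint to a unit vector on the sphere (x = cos φ cos λ, y = cos φ sin λ, z = sin φ).
The central angle between the endpoints is δ = arccos(p₁·p₂) ≈ 2.702 rad (154.8°).
Interpolate at f = 2/5 with slerp weights a = sin((1−f)δ)/sin δ ≈ 2.347, b = sin(fδ)/sin δ ≈ 2.074.
p = a·p₁ + b·p₂ ≈ (0.395, -0.911, 0.124); φ = arcsin(p_z) ≈ 7.11°, λ = atan2(p_y, p_x) ≈ -66.57°.

≈ lat 7°N, lon 67°W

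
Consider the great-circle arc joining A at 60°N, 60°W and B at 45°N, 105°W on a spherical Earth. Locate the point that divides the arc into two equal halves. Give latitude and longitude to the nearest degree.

≈ 55°N, 87°W

From cos δ = sin φ₁ sin φ₂ + cos φ₁ cos φ₂ cos Δλ, the central angle is δ ≈ 0.531 rad (30.4°).
Interpolate at f = 1/2 with slerp weights a = sin((1−f)δ)/sin δ ≈ 0.518, b = sin(fδ)/sin δ ≈ 0.518.
p = a·p₁ + b·p₂ ≈ (0.035, -0.578, 0.815); φ = arcsin(p_z) ≈ 54.60°, λ = atan2(p_y, p_x) ≈ -86.57°.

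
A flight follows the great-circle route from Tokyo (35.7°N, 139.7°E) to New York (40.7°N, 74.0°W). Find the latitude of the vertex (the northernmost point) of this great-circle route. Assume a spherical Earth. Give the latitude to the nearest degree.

≈ 70°N

The great circle lies in the plane with unit normal n̂ = (p₁ × p₂)/|p₁ × p₂|.
Here n̂_z ≈ +0.345; the vertex latitude is φ_max = arccos|n̂_z| ≈ 69.8°.
Check via Clairaut: cos φ_max = |cos φ₁| · sin C = cos(35.7°)·sin(25.1°) ≈ 0.345, again giving ≈ 69.8°.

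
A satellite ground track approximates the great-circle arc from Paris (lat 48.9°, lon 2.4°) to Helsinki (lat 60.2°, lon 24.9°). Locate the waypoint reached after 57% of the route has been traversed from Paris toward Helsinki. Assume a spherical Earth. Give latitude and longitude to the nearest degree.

≈ lat 56°, lon 14°

Convert each endpoint to a unit vector on the sphere (x = cos φ cos λ, y = cos φ sin λ, z = sin φ).
The central angle between the endpoints is δ = arccos(p₁·p₂) ≈ 0.299 rad (17.1°).
Interpolate at f = 0.57 with slerp weights a = sin((1−f)δ)/sin δ ≈ 0.435, b = sin(fδ)/sin δ ≈ 0.576.
p = a·p₁ + b·p₂ ≈ (0.545, 0.132, 0.828); φ = arcsin(p_z) ≈ 55.86°, λ = atan2(p_y, p_x) ≈ 13.65°.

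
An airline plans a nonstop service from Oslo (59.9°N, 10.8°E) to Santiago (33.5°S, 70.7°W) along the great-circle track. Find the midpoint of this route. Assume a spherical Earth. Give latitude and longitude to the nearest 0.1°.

≈ (16.8°N, 42.1°W)

The haversine formula gives a central angle δ ≈ 2.000 rad (114.6°) between the endpoints.
Interpolate at f = 1/2 with slerp weights a = sin((1−f)δ)/sin δ ≈ 0.925, b = sin(fδ)/sin δ ≈ 0.925.
p = a·p₁ + b·p₂ ≈ (0.711, -0.641, 0.290); φ = arcsin(p_z) ≈ 16.84°, λ = atan2(p_y, p_x) ≈ -42.05°.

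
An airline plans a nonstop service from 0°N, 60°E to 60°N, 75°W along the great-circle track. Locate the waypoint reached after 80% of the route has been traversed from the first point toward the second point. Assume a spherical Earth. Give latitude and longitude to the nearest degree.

≈ 68°N, 26°W

From cos δ = sin φ₁ sin φ₂ + cos φ₁ cos φ₂ cos Δλ, the central angle is δ ≈ 1.932 rad (110.7°).
Interpolate at f = 0.80 with slerp weights a = sin((1−f)δ)/sin δ ≈ 0.403, b = sin(fδ)/sin δ ≈ 1.069.
p = a·p₁ + b·p₂ ≈ (0.340, -0.167, 0.926); φ = arcsin(p_z) ≈ 67.75°, λ = atan2(p_y, p_x) ≈ -26.21°.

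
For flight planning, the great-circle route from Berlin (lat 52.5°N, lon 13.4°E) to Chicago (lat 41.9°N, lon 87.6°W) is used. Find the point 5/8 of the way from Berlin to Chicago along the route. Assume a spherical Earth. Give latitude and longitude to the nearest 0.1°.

≈ lat 56.6°N, lon 58.2°W

Convert each endpoint to a unit vector on the sphere (x = cos φ cos λ, y = cos φ sin λ, z = sin φ).
The central angle between the endpoints is δ = arccos(p₁·p₂) ≈ 1.111 rad (63.7°).
Interpolate at f = 5/8 with slerp weights a = sin((1−f)δ)/sin δ ≈ 0.452, b = sin(fδ)/sin δ ≈ 0.714.
p = a·p₁ + b·p₂ ≈ (0.290, -0.467, 0.835); φ = arcsin(p_z) ≈ 56.64°, λ = atan2(p_y, p_x) ≈ -58.21°.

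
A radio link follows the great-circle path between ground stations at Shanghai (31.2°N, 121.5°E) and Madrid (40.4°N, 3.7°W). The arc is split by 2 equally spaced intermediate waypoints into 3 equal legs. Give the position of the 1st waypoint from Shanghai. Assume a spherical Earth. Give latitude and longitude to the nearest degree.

Write both endpoints as unit vectors p₁, p₂ with components (cos φ cos λ, cos φ sin λ, sin φ).
The central angle between the endpoints is δ = arccos(p₁·p₂) ≈ 1.611 rad (92.3°).
Interpolate at f = 1/3 with slerp weights a = sin((1−f)δ)/sin δ ≈ 0.880, b = sin(fδ)/sin δ ≈ 0.512.
p = a·p₁ + b·p₂ ≈ (-0.004, 0.616, 0.787); φ = arcsin(p_z) ≈ 51.95°, λ = atan2(p_y, p_x) ≈ 90.39°.

≈ 52°N, 90°E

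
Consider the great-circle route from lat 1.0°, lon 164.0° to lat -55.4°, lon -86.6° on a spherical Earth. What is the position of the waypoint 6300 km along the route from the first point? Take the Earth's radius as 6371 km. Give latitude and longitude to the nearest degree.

≈ lat -44°, lon -157°

The haversine formula gives a central angle δ ≈ 1.775 rad (101.7°) between the endpoints. The total great-circle distance is δ·R ≈ 1.775 × 6371 ≈ 11310 km, so the target fraction is f = 6300/11310 ≈ 0.557.
Interpolate at f ≈ 0.557 with slerp weights a = sin((1−f)δ)/sin δ ≈ 0.723, b = sin(fδ)/sin δ ≈ 0.853.
p = a·p₁ + b·p₂ ≈ (-0.666, -0.284, -0.690); φ = arcsin(p_z) ≈ -43.60°, λ = atan2(p_y, p_x) ≈ -156.87°.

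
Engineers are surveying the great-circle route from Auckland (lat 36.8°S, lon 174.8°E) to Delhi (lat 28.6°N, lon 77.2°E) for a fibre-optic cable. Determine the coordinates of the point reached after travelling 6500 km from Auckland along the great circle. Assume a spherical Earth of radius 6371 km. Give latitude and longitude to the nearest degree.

Write both endpoints as unit vectors p₁, p₂ with components (cos φ cos λ, cos φ sin λ, sin φ).
The central angle between the endpoints is δ = arccos(p₁·p₂) ≈ 1.960 rad (112.3°). The total great-circle distance is δ·R ≈ 1.960 × 6371 ≈ 12489 km, so the target fraction is f = 6500/12489 ≈ 0.520.
Interpolate at f ≈ 0.520 with slerp weights a = sin((1−f)δ)/sin δ ≈ 0.873, b = sin(fδ)/sin δ ≈ 0.921.
p = a·p₁ + b·p₂ ≈ (-0.517, 0.852, -0.082); φ = arcsin(p_z) ≈ -4.70°, λ = atan2(p_y, p_x) ≈ 121.24°.

≈ lat 5°S, lon 121°E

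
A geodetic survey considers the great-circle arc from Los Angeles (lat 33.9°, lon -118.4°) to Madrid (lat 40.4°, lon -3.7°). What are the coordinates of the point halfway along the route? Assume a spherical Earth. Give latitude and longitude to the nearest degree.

≈ lat 54°, lon -65°

Convert each endpoint to a unit vector on the sphere (x = cos φ cos λ, y = cos φ sin λ, z = sin φ).
The central angle between the endpoints is δ = arccos(p₁·p₂) ≈ 1.473 rad (84.4°).
Interpolate at f = 1/2 with slerp weights a = sin((1−f)δ)/sin δ ≈ 0.675, b = sin(fδ)/sin δ ≈ 0.675.
p = a·p₁ + b·p₂ ≈ (0.246, -0.526, 0.814); φ = arcsin(p_z) ≈ 54.49°, λ = atan2(p_y, p_x) ≈ -64.89°.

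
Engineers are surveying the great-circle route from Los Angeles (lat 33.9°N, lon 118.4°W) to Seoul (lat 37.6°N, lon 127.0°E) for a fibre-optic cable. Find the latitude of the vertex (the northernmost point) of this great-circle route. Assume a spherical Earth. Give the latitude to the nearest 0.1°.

The great circle lies in the plane with unit normal n̂ = (p₁ × p₂)/|p₁ × p₂|.
Here n̂_z ≈ -0.599; the vertex latitude is φ_max = arccos|n̂_z| ≈ 53.2°.
Check via Clairaut: cos φ_max = |cos φ₁| · sin C = cos(33.9°)·sin(46.2°) ≈ 0.599, again giving ≈ 53.2°.

≈ 53.2°N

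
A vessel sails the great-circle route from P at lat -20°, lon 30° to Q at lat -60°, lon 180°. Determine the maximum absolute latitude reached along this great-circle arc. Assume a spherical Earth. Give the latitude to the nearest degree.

The great circle lies in the plane with unit normal n̂ = (p₁ × p₂)/|p₁ × p₂|.
Here n̂_z ≈ +0.236; the vertex latitude is φ_max = arccos|n̂_z| ≈ 76.3°.

≈ -76°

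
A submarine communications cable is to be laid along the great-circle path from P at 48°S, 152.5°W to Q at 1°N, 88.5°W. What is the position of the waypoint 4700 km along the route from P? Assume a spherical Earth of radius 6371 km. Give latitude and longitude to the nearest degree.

≈ 23°S, 109°W

The haversine formula gives a central angle δ ≈ 1.287 rad (73.7°) between the endpoints. The total great-circle distance is δ·R ≈ 1.287 × 6371 ≈ 8197 km, so the target fraction is f = 4700/8197 ≈ 0.573.
Interpolate at f ≈ 0.573 with slerp weights a = sin((1−f)δ)/sin δ ≈ 0.544, b = sin(fδ)/sin δ ≈ 0.701.
p = a·p₁ + b·p₂ ≈ (-0.304, -0.868, -0.392); φ = arcsin(p_z) ≈ -23.06°, λ = atan2(p_y, p_x) ≈ -109.31°.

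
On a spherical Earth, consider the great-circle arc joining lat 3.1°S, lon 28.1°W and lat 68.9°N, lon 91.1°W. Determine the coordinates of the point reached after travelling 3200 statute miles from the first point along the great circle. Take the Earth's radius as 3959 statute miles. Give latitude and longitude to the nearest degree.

Convert each endpoint to a unit vector on the sphere (x = cos φ cos λ, y = cos φ sin λ, z = sin φ).
The central angle between the endpoints is δ = arccos(p₁·p₂) ≈ 1.458 rad (83.5°). The total great-circle distance is δ·R ≈ 1.458 × 3959 ≈ 5771 mi, so the target fraction is f = 3200/5771 ≈ 0.554.
Interpolate at f ≈ 0.554 with slerp weights a = sin((1−f)δ)/sin δ ≈ 0.609, b = sin(fδ)/sin δ ≈ 0.728.
p = a·p₁ + b·p₂ ≈ (0.531, -0.548, 0.646); φ = arcsin(p_z) ≈ 40.24°, λ = atan2(p_y, p_x) ≈ -45.91°.

≈ lat 40°N, lon 46°W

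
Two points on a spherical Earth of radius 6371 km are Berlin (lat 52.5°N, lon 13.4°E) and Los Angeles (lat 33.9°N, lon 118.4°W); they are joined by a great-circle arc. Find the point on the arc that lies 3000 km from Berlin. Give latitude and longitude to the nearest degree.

From cos δ = sin φ₁ sin φ₂ + cos φ₁ cos φ₂ cos Δλ, the central angle is δ ≈ 1.465 rad (83.9°). The total great-circle distance is δ·R ≈ 1.465 × 6371 ≈ 9333 km, so the target fraction is f = 3000/9333 ≈ 0.321.
Interpolate at f ≈ 0.321 with slerp weights a = sin((1−f)δ)/sin δ ≈ 0.843, b = sin(fδ)/sin δ ≈ 0.456.
p = a·p₁ + b·p₂ ≈ (0.319, -0.214, 0.923); φ = arcsin(p_z) ≈ 67.40°, λ = atan2(p_y, p_x) ≈ -33.87°.

≈ lat 67°N, lon 34°W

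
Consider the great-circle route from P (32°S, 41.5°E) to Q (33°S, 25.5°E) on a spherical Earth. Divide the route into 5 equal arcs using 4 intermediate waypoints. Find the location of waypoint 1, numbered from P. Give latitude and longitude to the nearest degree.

From cos δ = sin φ₁ sin φ₂ + cos φ₁ cos φ₂ cos Δλ, the central angle is δ ≈ 0.236 rad (13.5°).
Interpolate at f = 1/5 with slerp weights a = sin((1−f)δ)/sin δ ≈ 0.803, b = sin(fδ)/sin δ ≈ 0.202.
p = a·p₁ + b·p₂ ≈ (0.663, 0.524, -0.535); φ = arcsin(p_z) ≈ -32.36°, λ = atan2(p_y, p_x) ≈ 38.33°.

≈ (32°S, 38°E)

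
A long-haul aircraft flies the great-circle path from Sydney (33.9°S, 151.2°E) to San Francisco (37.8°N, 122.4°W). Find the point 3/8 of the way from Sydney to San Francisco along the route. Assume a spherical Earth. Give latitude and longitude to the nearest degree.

≈ (7°S, 176°W)

The haversine formula gives a central angle δ ≈ 1.876 rad (107.5°) between the endpoints.
Interpolate at f = 3/8 with slerp weights a = sin((1−f)δ)/sin δ ≈ 0.966, b = sin(fδ)/sin δ ≈ 0.678.
p = a·p₁ + b·p₂ ≈ (-0.990, -0.066, -0.123); φ = arcsin(p_z) ≈ -7.08°, λ = atan2(p_y, p_x) ≈ -176.18°.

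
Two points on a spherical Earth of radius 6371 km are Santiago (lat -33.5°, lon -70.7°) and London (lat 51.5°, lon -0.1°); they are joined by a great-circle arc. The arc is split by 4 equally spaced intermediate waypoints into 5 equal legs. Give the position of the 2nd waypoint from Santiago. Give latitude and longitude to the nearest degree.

Write both endpoints as unit vectors p₁, p₂ with components (cos φ cos λ, cos φ sin λ, sin φ).
The central angle between the endpoints is δ = arccos(p₁·p₂) ≈ 1.833 rad (105.0°).
Interpolate at f = 2/5 with slerp weights a = sin((1−f)δ)/sin δ ≈ 0.923, b = sin(fδ)/sin δ ≈ 0.693.
p = a·p₁ + b·p₂ ≈ (0.686, -0.727, 0.033); φ = arcsin(p_z) ≈ 1.90°, λ = atan2(p_y, p_x) ≈ -46.67°.

≈ lat 2°, lon -47°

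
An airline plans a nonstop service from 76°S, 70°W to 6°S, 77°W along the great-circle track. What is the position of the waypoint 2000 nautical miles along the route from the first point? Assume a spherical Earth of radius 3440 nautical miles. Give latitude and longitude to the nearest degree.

Convert each endpoint to a unit vector on the sphere (x = cos φ cos λ, y = cos φ sin λ, z = sin φ).
The central angle between the endpoints is δ = arccos(p₁·p₂) ≈ 1.224 rad (70.1°). The total great-circle distance is δ·R ≈ 1.224 × 3440 ≈ 4209 nmi, so the target fraction is f = 2000/4209 ≈ 0.475.
Interpolate at f ≈ 0.475 with slerp weights a = sin((1−f)δ)/sin δ ≈ 0.637, b = sin(fδ)/sin δ ≈ 0.584.
p = a·p₁ + b·p₂ ≈ (0.183, -0.711, -0.679); φ = arcsin(p_z) ≈ -42.77°, λ = atan2(p_y, p_x) ≈ -75.53°.

≈ 43°S, 76°W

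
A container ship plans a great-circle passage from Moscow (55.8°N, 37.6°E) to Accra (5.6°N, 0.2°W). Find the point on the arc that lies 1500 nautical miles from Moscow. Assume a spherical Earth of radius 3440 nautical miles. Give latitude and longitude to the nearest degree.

The haversine formula gives a central angle δ ≈ 1.021 rad (58.5°) between the endpoints. The total great-circle distance is δ·R ≈ 1.021 × 3440 ≈ 3511 nmi, so the target fraction is f = 1500/3511 ≈ 0.427.
Interpolate at f ≈ 0.427 with slerp weights a = sin((1−f)δ)/sin δ ≈ 0.647, b = sin(fδ)/sin δ ≈ 0.495.
p = a·p₁ + b·p₂ ≈ (0.781, 0.220, 0.584); φ = arcsin(p_z) ≈ 35.72°, λ = atan2(p_y, p_x) ≈ 15.75°.

≈ 36°N, 16°E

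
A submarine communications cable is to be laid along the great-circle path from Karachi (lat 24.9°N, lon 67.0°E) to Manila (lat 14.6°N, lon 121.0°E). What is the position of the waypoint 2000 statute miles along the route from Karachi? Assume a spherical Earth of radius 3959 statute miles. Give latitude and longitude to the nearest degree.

≈ lat 21°N, lon 98°E

Convert each endpoint to a unit vector on the sphere (x = cos φ cos λ, y = cos φ sin λ, z = sin φ).
The central angle between the endpoints is δ = arccos(p₁·p₂) ≈ 0.899 rad (51.5°). The total great-circle distance is δ·R ≈ 0.899 × 3959 ≈ 3561 mi, so the target fraction is f = 2000/3561 ≈ 0.562.
Interpolate at f ≈ 0.562 with slerp weights a = sin((1−f)δ)/sin δ ≈ 0.491, b = sin(fδ)/sin δ ≈ 0.618.
p = a·p₁ + b·p₂ ≈ (-0.134, 0.922, 0.362); φ = arcsin(p_z) ≈ 21.25°, λ = atan2(p_y, p_x) ≈ 98.28°.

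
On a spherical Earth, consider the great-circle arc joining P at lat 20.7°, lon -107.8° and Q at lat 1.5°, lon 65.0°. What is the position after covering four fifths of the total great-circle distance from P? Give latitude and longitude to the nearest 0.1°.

≈ lat 31.3°, lon 54.6°

The haversine formula gives a central angle δ ≈ 2.735 rad (156.7°) between the endpoints.
Interpolate at f = 4/5 with slerp weights a = sin((1−f)δ)/sin δ ≈ 1.315, b = sin(fδ)/sin δ ≈ 2.062.
p = a·p₁ + b·p₂ ≈ (0.495, 0.697, 0.519); φ = arcsin(p_z) ≈ 31.26°, λ = atan2(p_y, p_x) ≈ 54.61°.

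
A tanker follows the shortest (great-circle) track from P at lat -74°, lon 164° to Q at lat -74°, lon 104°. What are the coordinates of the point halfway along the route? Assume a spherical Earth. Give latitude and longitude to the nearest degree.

Write both endpoints as unit vectors p₁, p₂ with components (cos φ cos λ, cos φ sin λ, sin φ).
The central angle between the endpoints is δ = arccos(p₁·p₂) ≈ 0.277 rad (15.8°).
Interpolate at f = 1/2 with slerp weights a = sin((1−f)δ)/sin δ ≈ 0.505, b = sin(fδ)/sin δ ≈ 0.505.
p = a·p₁ + b·p₂ ≈ (-0.167, 0.173, -0.971); φ = arcsin(p_z) ≈ -76.05°, λ = atan2(p_y, p_x) ≈ 134.00°.

≈ lat -76°, lon 134°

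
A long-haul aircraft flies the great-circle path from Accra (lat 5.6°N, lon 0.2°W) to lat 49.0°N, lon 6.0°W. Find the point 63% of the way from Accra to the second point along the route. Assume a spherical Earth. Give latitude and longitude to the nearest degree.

≈ lat 33°N, lon 3°W

Convert each endpoint to a unit vector on the sphere (x = cos φ cos λ, y = cos φ sin λ, z = sin φ).
The central angle between the endpoints is δ = arccos(p₁·p₂) ≈ 0.762 rad (43.7°).
Interpolate at f = 0.63 with slerp weights a = sin((1−f)δ)/sin δ ≈ 0.403, b = sin(fδ)/sin δ ≈ 0.669.
p = a·p₁ + b·p₂ ≈ (0.838, -0.047, 0.544); φ = arcsin(p_z) ≈ 32.97°, λ = atan2(p_y, p_x) ≈ -3.23°.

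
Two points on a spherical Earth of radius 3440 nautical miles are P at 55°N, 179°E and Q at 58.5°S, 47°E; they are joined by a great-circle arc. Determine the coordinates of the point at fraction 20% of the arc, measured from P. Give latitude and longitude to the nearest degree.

The haversine formula gives a central angle δ ≈ 2.688 rad (154.0°) between the endpoints.
Interpolate at f = 0.20 with slerp weights a = sin((1−f)δ)/sin δ ≈ 1.910, b = sin(fδ)/sin δ ≈ 1.169.
p = a·p₁ + b·p₂ ≈ (-0.679, 0.466, 0.568); φ = arcsin(p_z) ≈ 34.59°, λ = atan2(p_y, p_x) ≈ 145.53°.

≈ 35°N, 146°E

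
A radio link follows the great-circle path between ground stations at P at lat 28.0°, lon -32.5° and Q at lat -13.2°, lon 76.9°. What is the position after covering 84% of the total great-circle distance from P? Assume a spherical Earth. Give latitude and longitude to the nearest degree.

≈ lat -5°, lon 60°

The haversine formula gives a central angle δ ≈ 1.974 rad (113.1°) between the endpoints.
Interpolate at f = 0.84 with slerp weights a = sin((1−f)δ)/sin δ ≈ 0.338, b = sin(fδ)/sin δ ≈ 1.083.
p = a·p₁ + b·p₂ ≈ (0.491, 0.867, -0.089); φ = arcsin(p_z) ≈ -5.09°, λ = atan2(p_y, p_x) ≈ 60.49°.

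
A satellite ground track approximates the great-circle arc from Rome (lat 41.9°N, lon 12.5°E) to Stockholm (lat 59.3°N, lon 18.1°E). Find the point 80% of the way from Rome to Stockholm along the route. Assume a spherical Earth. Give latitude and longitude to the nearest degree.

≈ lat 56°N, lon 17°E

Convert each endpoint to a unit vector on the sphere (x = cos φ cos λ, y = cos φ sin λ, z = sin φ).
The central angle between the endpoints is δ = arccos(p₁·p₂) ≈ 0.310 rad (17.7°).
Interpolate at f = 0.80 with slerp weights a = sin((1−f)δ)/sin δ ≈ 0.203, b = sin(fδ)/sin δ ≈ 0.805.
p = a·p₁ + b·p₂ ≈ (0.538, 0.160, 0.828); φ = arcsin(p_z) ≈ 55.84°, λ = atan2(p_y, p_x) ≈ 16.59°.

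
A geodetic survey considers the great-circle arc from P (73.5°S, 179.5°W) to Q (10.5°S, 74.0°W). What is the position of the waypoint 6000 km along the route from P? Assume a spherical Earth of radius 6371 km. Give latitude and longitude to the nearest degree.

≈ (39°S, 84°W)

The haversine formula gives a central angle δ ≈ 1.471 rad (84.3°) between the endpoints. The total great-circle distance is δ·R ≈ 1.471 × 6371 ≈ 9369 km, so the target fraction is f = 6000/9369 ≈ 0.640.
Interpolate at f ≈ 0.640 with slerp weights a = sin((1−f)δ)/sin δ ≈ 0.507, b = sin(fδ)/sin δ ≈ 0.813.
p = a·p₁ + b·p₂ ≈ (0.076, -0.769, -0.634); φ = arcsin(p_z) ≈ -39.36°, λ = atan2(p_y, p_x) ≈ -84.34°.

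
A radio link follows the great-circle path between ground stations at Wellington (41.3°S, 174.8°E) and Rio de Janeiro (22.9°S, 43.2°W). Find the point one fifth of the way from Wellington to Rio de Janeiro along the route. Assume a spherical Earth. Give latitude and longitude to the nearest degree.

Write both endpoints as unit vectors p₁, p₂ with components (cos φ cos λ, cos φ sin λ, sin φ).
The central angle between the endpoints is δ = arccos(p₁·p₂) ≈ 1.863 rad (106.8°).
Interpolate at f = 1/5 with slerp weights a = sin((1−f)δ)/sin δ ≈ 1.041, b = sin(fδ)/sin δ ≈ 0.380.
p = a·p₁ + b·p₂ ≈ (-0.524, -0.169, -0.835); φ = arcsin(p_z) ≈ -56.63°, λ = atan2(p_y, p_x) ≈ -162.12°.

≈ 57°S, 162°W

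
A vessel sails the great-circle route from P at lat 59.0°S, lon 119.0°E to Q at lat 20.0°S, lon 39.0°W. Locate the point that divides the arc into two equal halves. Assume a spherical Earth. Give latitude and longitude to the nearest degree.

≈ lat 67°S, lon 16°W

The haversine formula gives a central angle δ ≈ 1.727 rad (98.9°) between the endpoints.
Interpolate at f = 1/2 with slerp weights a = sin((1−f)δ)/sin δ ≈ 0.769, b = sin(fδ)/sin δ ≈ 0.769.
p = a·p₁ + b·p₂ ≈ (0.370, -0.108, -0.923); φ = arcsin(p_z) ≈ -67.33°, λ = atan2(p_y, p_x) ≈ -16.34°.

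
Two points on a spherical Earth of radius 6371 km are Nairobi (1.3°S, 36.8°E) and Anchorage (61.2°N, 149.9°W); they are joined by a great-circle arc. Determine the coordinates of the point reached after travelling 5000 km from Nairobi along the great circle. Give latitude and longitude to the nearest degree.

≈ 44°N, 40°E

Convert each endpoint to a unit vector on the sphere (x = cos φ cos λ, y = cos φ sin λ, z = sin φ).
The central angle between the endpoints is δ = arccos(p₁·p₂) ≈ 2.092 rad (119.9°). The total great-circle distance is δ·R ≈ 2.092 × 6371 ≈ 13330 km, so the target fraction is f = 5000/13330 ≈ 0.375.
Interpolate at f ≈ 0.375 with slerp weights a = sin((1−f)δ)/sin δ ≈ 1.114, b = sin(fδ)/sin δ ≈ 0.815.
p = a·p₁ + b·p₂ ≈ (0.552, 0.470, 0.689); φ = arcsin(p_z) ≈ 43.55°, λ = atan2(p_y, p_x) ≈ 40.42°.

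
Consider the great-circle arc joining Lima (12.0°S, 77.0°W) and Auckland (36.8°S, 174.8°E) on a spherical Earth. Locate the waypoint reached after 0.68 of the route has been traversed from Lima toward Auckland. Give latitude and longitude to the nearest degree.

Write both endpoints as unit vectors p₁, p₂ with components (cos φ cos λ, cos φ sin λ, sin φ).
The central angle between the endpoints is δ = arccos(p₁·p₂) ≈ 1.691 rad (96.9°).
Interpolate at f = 0.68 with slerp weights a = sin((1−f)δ)/sin δ ≈ 0.519, b = sin(fδ)/sin δ ≈ 0.919.
p = a·p₁ + b·p₂ ≈ (-0.619, -0.428, -0.659); φ = arcsin(p_z) ≈ -41.20°, λ = atan2(p_y, p_x) ≈ -145.35°.

≈ (41°S, 145°W)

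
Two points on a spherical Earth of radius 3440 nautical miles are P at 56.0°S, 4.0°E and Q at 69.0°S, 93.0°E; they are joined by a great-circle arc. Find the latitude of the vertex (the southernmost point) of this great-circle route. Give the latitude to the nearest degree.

≈ 71°S

The great circle lies in the plane with unit normal n̂ = (p₁ × p₂)/|p₁ × p₂|.
Here n̂_z ≈ +0.319; the vertex latitude is φ_max = arccos|n̂_z| ≈ 71.4°.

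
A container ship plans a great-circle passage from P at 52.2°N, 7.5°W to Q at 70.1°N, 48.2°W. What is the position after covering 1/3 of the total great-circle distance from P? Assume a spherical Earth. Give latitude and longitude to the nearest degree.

≈ 59°N, 16°W

Write both endpoints as unit vectors p₁, p₂ with components (cos φ cos λ, cos φ sin λ, sin φ).
The central angle between the endpoints is δ = arccos(p₁·p₂) ≈ 0.448 rad (25.7°).
Interpolate at f = 1/3 with slerp weights a = sin((1−f)δ)/sin δ ≈ 0.679, b = sin(fδ)/sin δ ≈ 0.343.
p = a·p₁ + b·p₂ ≈ (0.491, -0.142, 0.860); φ = arcsin(p_z) ≈ 59.29°, λ = atan2(p_y, p_x) ≈ -16.09°.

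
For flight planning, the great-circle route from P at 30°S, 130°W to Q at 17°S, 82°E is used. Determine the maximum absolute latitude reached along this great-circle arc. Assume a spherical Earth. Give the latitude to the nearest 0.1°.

The great circle lies in the plane with unit normal n̂ = (p₁ × p₂)/|p₁ × p₂|.
Here n̂_z ≈ -0.528; the vertex latitude is φ_max = arccos|n̂_z| ≈ 58.1°.
Check via Clairaut: cos φ_max = |cos φ₁| · sin C = cos(30.0°)·sin(142.4°) ≈ 0.528, again giving ≈ 58.1°.

≈ 58.1°S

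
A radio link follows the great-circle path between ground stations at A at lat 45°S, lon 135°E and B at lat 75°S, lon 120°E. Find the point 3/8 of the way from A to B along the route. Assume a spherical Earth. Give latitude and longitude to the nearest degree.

Write both endpoints as unit vectors p₁, p₂ with components (cos φ cos λ, cos φ sin λ, sin φ).
The central angle between the endpoints is δ = arccos(p₁·p₂) ≈ 0.536 rad (30.7°).
Interpolate at f = 3/8 with slerp weights a = sin((1−f)δ)/sin δ ≈ 0.644, b = sin(fδ)/sin δ ≈ 0.391.
p = a·p₁ + b·p₂ ≈ (-0.372, 0.410, -0.833); φ = arcsin(p_z) ≈ -56.39°, λ = atan2(p_y, p_x) ≈ 132.29°.

≈ lat 56°S, lon 132°E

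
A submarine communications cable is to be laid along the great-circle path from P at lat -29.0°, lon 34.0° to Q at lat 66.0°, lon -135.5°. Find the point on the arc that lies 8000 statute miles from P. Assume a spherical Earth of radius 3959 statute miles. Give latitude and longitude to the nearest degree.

Write both endpoints as unit vectors p₁, p₂ with components (cos φ cos λ, cos φ sin λ, sin φ).
The central angle between the endpoints is δ = arccos(p₁·p₂) ≈ 2.486 rad (142.4°). The total great-circle distance is δ·R ≈ 2.486 × 3959 ≈ 9842 mi, so the target fraction is f = 8000/9842 ≈ 0.813.
Interpolate at f ≈ 0.813 with slerp weights a = sin((1−f)δ)/sin δ ≈ 0.736, b = sin(fδ)/sin δ ≈ 1.477.
p = a·p₁ + b·p₂ ≈ (0.105, -0.061, 0.993); φ = arcsin(p_z) ≈ 83.01°, λ = atan2(p_y, p_x) ≈ -30.19°.

≈ lat 83°, lon -30°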